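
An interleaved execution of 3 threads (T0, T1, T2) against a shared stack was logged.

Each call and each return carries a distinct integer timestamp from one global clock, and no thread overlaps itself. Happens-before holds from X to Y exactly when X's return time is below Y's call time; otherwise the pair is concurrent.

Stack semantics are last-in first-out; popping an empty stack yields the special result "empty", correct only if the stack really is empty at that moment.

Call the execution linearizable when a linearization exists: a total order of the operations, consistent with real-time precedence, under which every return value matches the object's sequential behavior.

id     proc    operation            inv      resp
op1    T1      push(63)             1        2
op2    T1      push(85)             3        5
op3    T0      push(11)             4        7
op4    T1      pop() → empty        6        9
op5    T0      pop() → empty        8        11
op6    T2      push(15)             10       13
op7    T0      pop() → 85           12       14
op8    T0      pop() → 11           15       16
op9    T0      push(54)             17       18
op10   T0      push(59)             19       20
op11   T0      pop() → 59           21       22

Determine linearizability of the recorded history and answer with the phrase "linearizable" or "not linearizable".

not linearizable

through event 8 a valid linearization exists; event 9 (op4 responding at time 9) ends that
checked exhaustively: 3 real-time-consistent orders of 4 completed operations, zero legal stack replays
completion choices over the 1 pending operation (op5) were checked; none helps
sample order op1, op2, op3, op4 (pending dropped) stalls at step 4 — op4 pop() → empty has no legal effect
sample order op1, op2, op4, op3 (pending dropped) stalls at step 3 — op4 pop() → empty has no legal effect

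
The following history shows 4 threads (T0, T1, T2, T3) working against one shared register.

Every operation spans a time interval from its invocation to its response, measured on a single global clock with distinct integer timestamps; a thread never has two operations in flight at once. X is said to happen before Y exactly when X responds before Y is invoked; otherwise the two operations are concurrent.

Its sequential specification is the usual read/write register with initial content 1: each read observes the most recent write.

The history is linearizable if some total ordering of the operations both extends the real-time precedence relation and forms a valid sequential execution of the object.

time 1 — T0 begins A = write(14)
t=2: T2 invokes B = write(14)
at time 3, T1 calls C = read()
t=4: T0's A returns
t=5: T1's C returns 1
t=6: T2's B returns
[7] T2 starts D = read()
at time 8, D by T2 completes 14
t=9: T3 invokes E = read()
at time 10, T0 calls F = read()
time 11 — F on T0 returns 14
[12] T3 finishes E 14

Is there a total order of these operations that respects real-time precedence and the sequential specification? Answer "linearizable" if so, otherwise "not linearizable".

witness order: C, A, B, D, E, F
1. C read() → 1, leaving value 1
2. A write(14), leaving value 14
3. B write(14), leaving value 14
4. D read() → 14, leaving value 14
5. E read() → 14, leaving value 14
6. F read() → 14, leaving value 14

linearizable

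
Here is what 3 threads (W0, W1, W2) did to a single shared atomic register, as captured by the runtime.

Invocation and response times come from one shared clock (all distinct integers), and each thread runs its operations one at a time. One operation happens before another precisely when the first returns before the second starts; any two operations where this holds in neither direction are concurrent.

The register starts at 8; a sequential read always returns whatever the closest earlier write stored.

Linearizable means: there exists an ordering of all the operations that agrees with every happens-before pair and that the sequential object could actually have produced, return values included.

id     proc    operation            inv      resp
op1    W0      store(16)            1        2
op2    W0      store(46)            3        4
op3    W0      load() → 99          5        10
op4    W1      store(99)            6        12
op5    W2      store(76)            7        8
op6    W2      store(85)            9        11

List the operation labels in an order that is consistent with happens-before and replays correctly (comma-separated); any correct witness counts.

op1, op2, op4, op3, op5, op6

after step 1 (op1 store(16)): value 16
after step 2 (op2 store(46)): value 46
after step 3 (op4 store(99)): value 99
after step 4 (op3 load() → 99): value 99
after step 5 (op5 store(76)): value 76
after step 6 (op6 store(85)): value 85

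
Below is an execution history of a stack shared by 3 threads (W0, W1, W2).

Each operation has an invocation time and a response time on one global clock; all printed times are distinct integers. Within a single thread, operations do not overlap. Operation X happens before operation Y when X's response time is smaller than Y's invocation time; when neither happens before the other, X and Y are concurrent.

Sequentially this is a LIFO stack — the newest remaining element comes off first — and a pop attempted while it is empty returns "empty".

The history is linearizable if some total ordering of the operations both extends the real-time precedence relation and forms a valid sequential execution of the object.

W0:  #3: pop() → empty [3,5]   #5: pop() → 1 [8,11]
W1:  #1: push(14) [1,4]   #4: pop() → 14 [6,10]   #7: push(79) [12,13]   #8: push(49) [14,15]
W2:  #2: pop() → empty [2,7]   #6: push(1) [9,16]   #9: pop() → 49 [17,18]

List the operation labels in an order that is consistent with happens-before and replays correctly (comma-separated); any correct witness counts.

#2, #3, #1, #4, #6, #5, #7, #8, #9

1. #2 pop() → empty, leaving stack <>
2. #3 pop() → empty, leaving stack <>
3. #1 push(14), leaving stack <14>
4. #4 pop() → 14, leaving stack <>
5. #6 push(1), leaving stack <1>
6. #5 pop() → 1, leaving stack <>
7. #7 push(79), leaving stack <79>
8. #8 push(49), leaving stack <79,49>
9. #9 pop() → 49, leaving stack <79>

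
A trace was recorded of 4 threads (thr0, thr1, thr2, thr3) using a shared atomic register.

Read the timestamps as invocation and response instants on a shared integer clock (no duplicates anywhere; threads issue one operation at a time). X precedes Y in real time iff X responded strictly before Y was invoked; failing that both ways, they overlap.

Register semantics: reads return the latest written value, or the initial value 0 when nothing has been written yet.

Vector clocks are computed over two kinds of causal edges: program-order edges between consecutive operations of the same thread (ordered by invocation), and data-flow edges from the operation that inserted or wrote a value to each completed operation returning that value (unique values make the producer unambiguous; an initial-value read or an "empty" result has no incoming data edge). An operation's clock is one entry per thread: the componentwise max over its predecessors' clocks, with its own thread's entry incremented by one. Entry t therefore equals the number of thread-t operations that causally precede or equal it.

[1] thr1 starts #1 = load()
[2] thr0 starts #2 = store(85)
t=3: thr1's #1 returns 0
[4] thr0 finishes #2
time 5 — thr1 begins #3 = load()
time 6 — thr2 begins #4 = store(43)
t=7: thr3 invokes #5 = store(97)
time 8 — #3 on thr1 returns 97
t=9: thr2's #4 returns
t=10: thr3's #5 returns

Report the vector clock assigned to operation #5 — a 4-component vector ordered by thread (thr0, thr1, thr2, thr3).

(0, 0, 0, 1)

invoked at 7, #5 has no predecessors; its own thr3 bump gives (0, 0, 0, 1)
invoked at 6, #4 has no predecessors; its own thr2 bump gives (0, 0, 1, 0)
invoked at 1, #1 has no predecessors; its own thr1 bump gives (0, 1, 0, 0)
invoked at 2, #2 has no predecessors; its own thr0 bump gives (1, 0, 0, 0)
invoked at 5, #3 merges VC(#1)=(0, 1, 0, 0), VC(#5)=(0, 0, 0, 1) and bumps thr1's slot → (0, 2, 0, 1)
target: VC(#5) = (0, 0, 0, 1)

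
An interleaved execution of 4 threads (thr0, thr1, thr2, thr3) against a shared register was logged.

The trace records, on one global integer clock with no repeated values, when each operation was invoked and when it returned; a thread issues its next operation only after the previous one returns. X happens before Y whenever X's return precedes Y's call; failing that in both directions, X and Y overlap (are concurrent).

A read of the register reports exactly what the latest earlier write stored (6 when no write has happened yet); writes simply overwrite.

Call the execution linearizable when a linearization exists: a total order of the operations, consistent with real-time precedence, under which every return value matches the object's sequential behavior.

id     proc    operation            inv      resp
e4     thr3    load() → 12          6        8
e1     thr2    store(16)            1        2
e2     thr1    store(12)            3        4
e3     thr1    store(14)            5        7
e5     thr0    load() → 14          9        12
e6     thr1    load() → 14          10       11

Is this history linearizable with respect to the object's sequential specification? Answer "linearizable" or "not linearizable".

a witness: e1, e2, e4, e3, e5, e6
after step 1 (e1 store(16)): value 16
after step 2 (e2 store(12)): value 12
after step 3 (e4 load() → 12): value 12
after step 4 (e3 store(14)): value 14
after step 5 (e5 load() → 14): value 14
after step 6 (e6 load() → 14): value 14

linearizable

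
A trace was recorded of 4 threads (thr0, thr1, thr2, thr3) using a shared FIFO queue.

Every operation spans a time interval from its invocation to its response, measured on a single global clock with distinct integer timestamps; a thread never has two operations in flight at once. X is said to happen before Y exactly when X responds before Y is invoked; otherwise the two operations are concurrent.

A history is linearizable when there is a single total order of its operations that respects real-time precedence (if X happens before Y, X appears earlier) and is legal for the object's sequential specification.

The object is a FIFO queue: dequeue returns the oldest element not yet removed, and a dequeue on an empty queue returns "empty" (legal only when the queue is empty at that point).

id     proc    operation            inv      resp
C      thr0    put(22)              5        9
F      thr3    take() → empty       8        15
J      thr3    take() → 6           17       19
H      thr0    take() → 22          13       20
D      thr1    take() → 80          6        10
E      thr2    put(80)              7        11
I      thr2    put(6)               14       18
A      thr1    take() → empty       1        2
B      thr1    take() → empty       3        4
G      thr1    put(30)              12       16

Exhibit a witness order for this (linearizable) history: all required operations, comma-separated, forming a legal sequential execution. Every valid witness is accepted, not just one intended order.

A, B, E, C, D, H, F, I, G, J

step 1: A take() → empty — queue <>
step 2: B take() → empty — queue <>
step 3: E put(80) — queue <80>
step 4: C put(22) — queue <80,22>
step 5: D take() → 80 — queue <22>
step 6: H take() → 22 — queue <>
step 7: F take() → empty — queue <>
step 8: I put(6) — queue <6>
step 9: G put(30) — queue <6,30>
step 10: J take() → 6 — queue <30>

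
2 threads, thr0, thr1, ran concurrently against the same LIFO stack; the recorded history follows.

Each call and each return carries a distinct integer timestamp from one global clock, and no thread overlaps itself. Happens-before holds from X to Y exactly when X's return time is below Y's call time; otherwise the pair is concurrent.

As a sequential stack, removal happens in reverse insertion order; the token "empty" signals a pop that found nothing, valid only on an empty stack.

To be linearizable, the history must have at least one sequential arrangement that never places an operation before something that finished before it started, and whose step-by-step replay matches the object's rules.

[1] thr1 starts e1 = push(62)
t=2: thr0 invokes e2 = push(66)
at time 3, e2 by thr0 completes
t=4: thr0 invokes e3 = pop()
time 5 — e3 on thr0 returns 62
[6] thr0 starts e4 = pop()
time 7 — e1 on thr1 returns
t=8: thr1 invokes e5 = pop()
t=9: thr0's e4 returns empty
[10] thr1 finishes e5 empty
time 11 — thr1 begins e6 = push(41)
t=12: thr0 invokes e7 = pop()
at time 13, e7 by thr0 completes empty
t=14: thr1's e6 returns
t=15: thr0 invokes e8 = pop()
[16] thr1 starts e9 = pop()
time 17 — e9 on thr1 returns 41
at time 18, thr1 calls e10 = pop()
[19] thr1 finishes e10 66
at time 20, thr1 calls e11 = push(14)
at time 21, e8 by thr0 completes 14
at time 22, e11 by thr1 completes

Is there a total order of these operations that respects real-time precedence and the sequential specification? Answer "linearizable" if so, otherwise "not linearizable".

prefix check: 1..9 passes, 1..10 fails once e5's time-10 response joins
5 completed operations, 7 real-time-consistent orders — every LIFO stack replay fails
for example e1, e2, e3, e4, e5 fails at step 3: e3 pop() → 62 is not legal there
for example e1, e2, e3, e5, e4 fails at step 3: e3 pop() → 62 is not legal there

not linearizable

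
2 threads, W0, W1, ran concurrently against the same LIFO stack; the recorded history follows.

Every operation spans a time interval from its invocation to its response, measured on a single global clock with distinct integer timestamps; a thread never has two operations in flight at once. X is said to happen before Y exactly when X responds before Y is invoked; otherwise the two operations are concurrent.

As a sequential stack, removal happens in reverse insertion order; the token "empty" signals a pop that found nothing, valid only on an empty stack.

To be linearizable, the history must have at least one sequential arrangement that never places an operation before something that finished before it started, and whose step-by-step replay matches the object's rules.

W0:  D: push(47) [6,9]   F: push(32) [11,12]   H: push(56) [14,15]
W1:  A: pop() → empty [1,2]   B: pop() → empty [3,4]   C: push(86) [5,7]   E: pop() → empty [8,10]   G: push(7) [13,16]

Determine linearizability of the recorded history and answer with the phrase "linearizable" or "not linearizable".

not linearizable

cut after 9 events: linearizable; cut after 10 events (E responds, time 10): not linearizable
every one of the 3 real-time-consistent orders over 5 completed LIFO stack ops fails the sequential spec
one such order, A, B, C, D, E, breaks at step 5 where E pop() → empty is illegal
one such order, A, B, C, E, D, breaks at step 4 where E pop() → empty is illegal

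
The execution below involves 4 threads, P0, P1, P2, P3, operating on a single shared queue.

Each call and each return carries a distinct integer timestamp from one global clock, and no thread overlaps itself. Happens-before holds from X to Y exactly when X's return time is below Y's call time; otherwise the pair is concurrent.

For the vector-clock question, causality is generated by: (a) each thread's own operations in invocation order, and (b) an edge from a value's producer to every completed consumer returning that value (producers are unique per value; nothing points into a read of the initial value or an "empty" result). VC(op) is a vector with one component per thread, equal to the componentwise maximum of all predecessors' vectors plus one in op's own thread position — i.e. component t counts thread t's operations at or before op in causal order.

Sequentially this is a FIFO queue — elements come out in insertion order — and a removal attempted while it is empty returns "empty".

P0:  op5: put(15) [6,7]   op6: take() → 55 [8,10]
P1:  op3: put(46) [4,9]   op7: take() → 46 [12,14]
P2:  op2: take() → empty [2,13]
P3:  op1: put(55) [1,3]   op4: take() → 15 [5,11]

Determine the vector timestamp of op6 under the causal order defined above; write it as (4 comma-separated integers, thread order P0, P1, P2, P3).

root op op1, invoked 1: fresh clock plus P3's own tick → (0, 0, 0, 1)
root op op2, invoked 2: fresh clock plus P2's own tick → (0, 0, 1, 0)
root op op3, invoked 4: fresh clock plus P1's own tick → (0, 1, 0, 0)
root op op5, invoked 6: fresh clock plus P0's own tick → (1, 0, 0, 0)
from VC(op3)=(0, 1, 0, 0), op7 (invoked 12) maxes components and bumps P1 → (0, 2, 0, 0)
from VC(op1)=(0, 0, 0, 1), VC(op5)=(1, 0, 0, 0), op4 (invoked 5) maxes components and bumps P3 → (1, 0, 0, 2)
from VC(op1)=(0, 0, 0, 1), VC(op5)=(1, 0, 0, 0), op6 (invoked 8) maxes components and bumps P0 → (2, 0, 0, 1)
target: VC(op6) = (2, 0, 0, 1)

(2, 0, 0, 1)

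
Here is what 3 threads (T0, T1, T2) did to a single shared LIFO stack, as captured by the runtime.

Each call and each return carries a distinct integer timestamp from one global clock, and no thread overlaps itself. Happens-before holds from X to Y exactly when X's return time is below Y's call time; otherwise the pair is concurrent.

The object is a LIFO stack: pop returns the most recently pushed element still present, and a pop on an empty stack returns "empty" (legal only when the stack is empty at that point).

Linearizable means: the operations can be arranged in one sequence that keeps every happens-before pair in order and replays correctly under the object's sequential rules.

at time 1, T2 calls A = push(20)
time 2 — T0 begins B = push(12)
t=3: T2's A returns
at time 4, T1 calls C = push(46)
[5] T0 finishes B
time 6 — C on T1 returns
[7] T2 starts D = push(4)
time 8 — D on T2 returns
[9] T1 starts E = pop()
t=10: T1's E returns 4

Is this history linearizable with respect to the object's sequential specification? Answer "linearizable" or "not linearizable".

linearizable

one valid linearization: A, B, C, D, E
step 1: A push(20) — stack <20>
step 2: B push(12) — stack <20,12>
step 3: C push(46) — stack <20,12,46>
step 4: D push(4) — stack <20,12,46,4>
step 5: E pop() → 4 — stack <20,12,46>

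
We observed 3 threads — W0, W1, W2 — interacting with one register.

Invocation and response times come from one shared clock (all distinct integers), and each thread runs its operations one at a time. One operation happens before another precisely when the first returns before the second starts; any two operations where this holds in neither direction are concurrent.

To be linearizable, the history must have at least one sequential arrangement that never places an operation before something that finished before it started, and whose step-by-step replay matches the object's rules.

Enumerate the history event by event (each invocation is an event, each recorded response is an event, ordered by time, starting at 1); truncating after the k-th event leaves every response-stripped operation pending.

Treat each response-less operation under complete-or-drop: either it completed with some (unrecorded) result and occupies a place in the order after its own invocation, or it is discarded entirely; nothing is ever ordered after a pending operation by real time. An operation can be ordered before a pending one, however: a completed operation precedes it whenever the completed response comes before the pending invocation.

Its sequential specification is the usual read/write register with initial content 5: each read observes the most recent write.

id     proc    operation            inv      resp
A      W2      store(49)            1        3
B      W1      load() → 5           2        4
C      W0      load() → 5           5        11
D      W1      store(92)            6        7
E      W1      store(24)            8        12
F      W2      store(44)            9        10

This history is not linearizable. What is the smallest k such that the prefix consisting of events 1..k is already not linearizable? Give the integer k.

events 1..10 are still linearizable — one witness is B, A, C, D, E, F:
after step 1 (B load() → 5): value 5
after step 2 (A store(49)): value 49
after step 3 (C load() (pending, included)): value 49
after step 4 (D store(92)): value 92
after step 5 (E store(24) (pending, included)): value 24
after step 6 (F store(44)): value 44
include event 11 — C responding at 11 — and every candidate order breaks
every completion of the 1 pending operation (E) was checked; none linearizes
take A, B, C, D, F (pending dropped): step 2 already fails, because B load() → 5 cannot occur there
take A, B, D, C, F (pending dropped): step 2 already fails, because B load() → 5 cannot occur there

11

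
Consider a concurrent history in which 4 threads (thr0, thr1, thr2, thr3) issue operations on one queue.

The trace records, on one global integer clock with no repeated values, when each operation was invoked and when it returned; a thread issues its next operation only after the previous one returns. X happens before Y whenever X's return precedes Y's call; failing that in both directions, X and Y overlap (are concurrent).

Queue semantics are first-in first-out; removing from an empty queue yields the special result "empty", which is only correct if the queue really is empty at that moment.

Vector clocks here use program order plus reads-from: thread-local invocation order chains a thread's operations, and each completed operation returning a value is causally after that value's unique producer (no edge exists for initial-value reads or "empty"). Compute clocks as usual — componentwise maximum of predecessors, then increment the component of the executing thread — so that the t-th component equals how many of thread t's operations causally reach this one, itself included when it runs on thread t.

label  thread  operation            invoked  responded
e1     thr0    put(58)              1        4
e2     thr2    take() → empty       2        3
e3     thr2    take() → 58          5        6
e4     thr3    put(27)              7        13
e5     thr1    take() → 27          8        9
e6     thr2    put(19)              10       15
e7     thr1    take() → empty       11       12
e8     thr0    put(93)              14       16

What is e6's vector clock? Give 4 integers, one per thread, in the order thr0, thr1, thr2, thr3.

(1, 0, 3, 0)

no predecessors for e4 (invoked 7): thr3 increments from zero → (0, 0, 0, 1)
no predecessors for e2 (invoked 2): thr2 increments from zero → (0, 0, 1, 0)
no predecessors for e1 (invoked 1): thr0 increments from zero → (1, 0, 0, 0)
merge at e5 (invoked 8): VC(e4)=(0, 0, 0, 1), own-thread bump on thr1 → (0, 1, 0, 1)
merge at e8 (invoked 14): VC(e1)=(1, 0, 0, 0), own-thread bump on thr0 → (2, 0, 0, 0)
merge at e7 (invoked 11): VC(e5)=(0, 1, 0, 1), own-thread bump on thr1 → (0, 2, 0, 1)
merge at e3 (invoked 5): VC(e1)=(1, 0, 0, 0), VC(e2)=(0, 0, 1, 0), own-thread bump on thr2 → (1, 0, 2, 0)
merge at e6 (invoked 10): VC(e3)=(1, 0, 2, 0), own-thread bump on thr2 → (1, 0, 3, 0)
target: VC(e6) = (1, 0, 3, 0)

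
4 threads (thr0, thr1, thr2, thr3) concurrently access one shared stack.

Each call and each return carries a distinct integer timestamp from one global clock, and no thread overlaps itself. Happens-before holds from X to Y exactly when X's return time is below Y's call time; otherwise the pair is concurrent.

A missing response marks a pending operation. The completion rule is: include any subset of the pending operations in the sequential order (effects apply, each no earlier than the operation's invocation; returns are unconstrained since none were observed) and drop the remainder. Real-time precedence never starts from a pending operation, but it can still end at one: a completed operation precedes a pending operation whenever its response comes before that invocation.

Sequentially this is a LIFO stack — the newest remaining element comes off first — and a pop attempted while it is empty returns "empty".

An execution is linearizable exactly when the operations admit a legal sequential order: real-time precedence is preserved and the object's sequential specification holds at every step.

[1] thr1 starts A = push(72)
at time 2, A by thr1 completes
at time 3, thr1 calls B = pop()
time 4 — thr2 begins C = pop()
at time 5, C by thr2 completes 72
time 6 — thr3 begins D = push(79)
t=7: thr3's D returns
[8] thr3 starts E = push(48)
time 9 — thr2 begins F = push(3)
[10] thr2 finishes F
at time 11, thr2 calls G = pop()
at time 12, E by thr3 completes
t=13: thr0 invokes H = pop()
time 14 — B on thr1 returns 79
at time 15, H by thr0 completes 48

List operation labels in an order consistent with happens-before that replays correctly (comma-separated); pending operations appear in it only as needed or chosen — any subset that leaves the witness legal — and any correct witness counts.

step 1: A push(72) — stack <72>
step 2: C pop() → 72 — stack <>
step 3: D push(79) — stack <79>
step 4: B pop() → 79 — stack <>
step 5: E push(48) — stack <48>
step 6: F push(3) — stack <48,3>
step 7: G pop() (pending, included) — stack <48>
step 8: H pop() → 48 — stack <>

A, C, D, B, E, F, G, H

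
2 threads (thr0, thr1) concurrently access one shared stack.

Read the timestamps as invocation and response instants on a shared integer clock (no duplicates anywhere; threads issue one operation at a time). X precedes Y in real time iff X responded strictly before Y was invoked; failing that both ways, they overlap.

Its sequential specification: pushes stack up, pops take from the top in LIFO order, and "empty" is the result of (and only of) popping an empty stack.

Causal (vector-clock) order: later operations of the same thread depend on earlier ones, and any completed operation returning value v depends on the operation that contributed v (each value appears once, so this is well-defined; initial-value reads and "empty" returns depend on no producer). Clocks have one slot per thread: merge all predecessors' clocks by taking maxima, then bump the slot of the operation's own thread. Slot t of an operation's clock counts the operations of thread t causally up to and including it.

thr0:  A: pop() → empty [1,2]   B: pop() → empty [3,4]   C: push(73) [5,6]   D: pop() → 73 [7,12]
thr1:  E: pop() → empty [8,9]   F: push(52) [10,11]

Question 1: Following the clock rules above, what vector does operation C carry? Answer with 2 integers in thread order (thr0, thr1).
E (invocation 8): nothing precedes it; thr1's component alone gives (0, 1)
A (invocation 1): nothing precedes it; thr0's component alone gives (1, 0)
F, invoked 10, takes VC(E)=(0, 1) under max, adds 1 for thr1 → (0, 2)
B, invoked 3, takes VC(A)=(1, 0) under max, adds 1 for thr0 → (2, 0)
C, invoked 5, takes VC(B)=(2, 0) under max, adds 1 for thr0 → (3, 0)
D, invoked 7, takes VC(C)=(3, 0) under max, adds 1 for thr0 → (4, 0)
target: VC(C) = (3, 0)

(3, 0)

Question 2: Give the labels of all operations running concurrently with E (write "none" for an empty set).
E spans [8,9]: anything still running between times 8 and 9 counts as concurrent
A [1,2]: before
B [3,4]: before
C [5,6]: before
D [7,12]: concurrent
F [10,11]: after

D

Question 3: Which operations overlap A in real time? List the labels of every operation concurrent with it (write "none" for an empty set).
overlap test against A [1,2]: concurrent iff the interval meets 1..2
B [3,4]: after
C [5,6]: after
D [7,12]: after
E [8,9]: after
F [10,11]: after

none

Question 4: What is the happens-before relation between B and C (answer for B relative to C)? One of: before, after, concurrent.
B spans [3,4], C spans [5,6]
resp(B)=4 < inv(C)=5

before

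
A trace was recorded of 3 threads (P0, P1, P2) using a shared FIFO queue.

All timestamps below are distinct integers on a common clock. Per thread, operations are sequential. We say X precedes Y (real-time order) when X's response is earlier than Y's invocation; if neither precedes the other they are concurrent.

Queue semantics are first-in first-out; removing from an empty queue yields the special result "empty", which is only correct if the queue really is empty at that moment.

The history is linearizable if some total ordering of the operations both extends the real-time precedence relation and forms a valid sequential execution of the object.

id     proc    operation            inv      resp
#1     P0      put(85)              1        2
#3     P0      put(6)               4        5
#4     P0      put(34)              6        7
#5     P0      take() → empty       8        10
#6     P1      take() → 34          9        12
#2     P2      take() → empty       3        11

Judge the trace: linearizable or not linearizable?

the violation lands at event 10, #5's response at time 10: events 1..9 linearize, events 1..10 do not
one real-time candidate order over the 4 completed operations — the FIFO queue replay rejects it
no escape via the 2 pending operations (#2, #6): every completion choice fails
for example #1, #3, #4, #5 (pending dropped) fails at step 4: #5 take() → empty is not legal there

not linearizable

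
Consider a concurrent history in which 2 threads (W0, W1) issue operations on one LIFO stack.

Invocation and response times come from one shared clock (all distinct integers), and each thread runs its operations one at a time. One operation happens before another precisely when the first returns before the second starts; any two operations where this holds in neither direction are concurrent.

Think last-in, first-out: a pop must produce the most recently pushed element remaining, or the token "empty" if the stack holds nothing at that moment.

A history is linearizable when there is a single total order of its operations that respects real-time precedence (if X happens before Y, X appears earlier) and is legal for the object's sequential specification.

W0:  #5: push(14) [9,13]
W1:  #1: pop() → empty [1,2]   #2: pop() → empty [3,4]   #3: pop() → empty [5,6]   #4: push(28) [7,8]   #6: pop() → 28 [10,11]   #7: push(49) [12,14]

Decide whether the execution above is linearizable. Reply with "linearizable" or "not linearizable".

linearizable

one valid linearization: #1, #2, #3, #4, #6, #5, #7
1. #1 pop() → empty, leaving stack <>
2. #2 pop() → empty, leaving stack <>
3. #3 pop() → empty, leaving stack <>
4. #4 push(28), leaving stack <28>
5. #6 pop() → 28, leaving stack <>
6. #5 push(14), leaving stack <14>
7. #7 push(49), leaving stack <14,49>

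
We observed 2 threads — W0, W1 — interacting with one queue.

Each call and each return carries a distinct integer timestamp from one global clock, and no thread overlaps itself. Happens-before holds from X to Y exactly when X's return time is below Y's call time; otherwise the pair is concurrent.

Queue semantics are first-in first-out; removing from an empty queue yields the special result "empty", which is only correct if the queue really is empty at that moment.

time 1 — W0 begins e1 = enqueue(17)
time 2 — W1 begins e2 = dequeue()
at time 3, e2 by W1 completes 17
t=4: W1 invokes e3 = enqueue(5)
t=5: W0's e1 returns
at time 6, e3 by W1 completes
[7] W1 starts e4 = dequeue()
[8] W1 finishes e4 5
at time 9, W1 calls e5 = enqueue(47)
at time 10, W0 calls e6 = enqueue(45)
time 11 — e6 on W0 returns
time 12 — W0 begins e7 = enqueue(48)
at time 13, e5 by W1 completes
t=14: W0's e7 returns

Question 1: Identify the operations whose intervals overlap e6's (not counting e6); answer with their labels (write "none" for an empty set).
Answer: e5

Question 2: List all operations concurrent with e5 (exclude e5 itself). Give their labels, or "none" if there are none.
Answer: e6, e7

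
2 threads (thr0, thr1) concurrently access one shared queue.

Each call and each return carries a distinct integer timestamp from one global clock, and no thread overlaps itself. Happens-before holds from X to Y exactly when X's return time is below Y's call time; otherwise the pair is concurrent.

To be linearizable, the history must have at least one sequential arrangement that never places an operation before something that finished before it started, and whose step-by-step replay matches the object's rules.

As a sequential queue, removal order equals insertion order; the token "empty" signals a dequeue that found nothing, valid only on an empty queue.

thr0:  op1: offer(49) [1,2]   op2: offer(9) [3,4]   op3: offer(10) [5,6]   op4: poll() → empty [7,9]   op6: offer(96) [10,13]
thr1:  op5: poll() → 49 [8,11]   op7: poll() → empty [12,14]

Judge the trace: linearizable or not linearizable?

already the first 9 events (up to op4's response at time 9) admit no linearization; the first 8 still do
the sole real-time-consistent order of 4 completed operations fails the queue replay
no escape via the 1 pending operation (op5): every completion choice fails
e.g. op1, op2, op3, op4 (pending dropped): illegal at step 4, since op4 poll() → empty cannot apply there

not linearizable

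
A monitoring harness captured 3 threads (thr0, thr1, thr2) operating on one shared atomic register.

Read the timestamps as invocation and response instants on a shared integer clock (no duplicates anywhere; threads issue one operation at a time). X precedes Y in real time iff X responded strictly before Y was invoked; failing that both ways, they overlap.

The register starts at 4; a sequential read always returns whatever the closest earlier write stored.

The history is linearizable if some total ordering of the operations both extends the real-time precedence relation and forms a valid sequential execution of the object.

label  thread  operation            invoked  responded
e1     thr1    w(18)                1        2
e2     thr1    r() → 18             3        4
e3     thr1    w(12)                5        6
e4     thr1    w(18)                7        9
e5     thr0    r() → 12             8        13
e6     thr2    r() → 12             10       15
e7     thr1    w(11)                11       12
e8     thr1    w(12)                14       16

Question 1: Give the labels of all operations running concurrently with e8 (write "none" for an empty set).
e8 spans [14,16]; an op avoiding the whole window 14..16 is ordered, any other is concurrent
e1 [1,2]: before
e2 [3,4]: before
e3 [5,6]: before
e4 [7,9]: before
e5 [8,13]: before
e6 [10,15]: concurrent
e7 [11,12]: before

e6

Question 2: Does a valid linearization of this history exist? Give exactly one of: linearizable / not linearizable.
witness order: e1, e2, e3, e5, e4, e7, e8, e6
1. e1 w(18), leaving value 18
2. e2 r() → 18, leaving value 18
3. e3 w(12), leaving value 12
4. e5 r() → 12, leaving value 12
5. e4 w(18), leaving value 18
6. e7 w(11), leaving value 11
7. e8 w(12), leaving value 12
8. e6 r() → 12, leaving value 12

linearizable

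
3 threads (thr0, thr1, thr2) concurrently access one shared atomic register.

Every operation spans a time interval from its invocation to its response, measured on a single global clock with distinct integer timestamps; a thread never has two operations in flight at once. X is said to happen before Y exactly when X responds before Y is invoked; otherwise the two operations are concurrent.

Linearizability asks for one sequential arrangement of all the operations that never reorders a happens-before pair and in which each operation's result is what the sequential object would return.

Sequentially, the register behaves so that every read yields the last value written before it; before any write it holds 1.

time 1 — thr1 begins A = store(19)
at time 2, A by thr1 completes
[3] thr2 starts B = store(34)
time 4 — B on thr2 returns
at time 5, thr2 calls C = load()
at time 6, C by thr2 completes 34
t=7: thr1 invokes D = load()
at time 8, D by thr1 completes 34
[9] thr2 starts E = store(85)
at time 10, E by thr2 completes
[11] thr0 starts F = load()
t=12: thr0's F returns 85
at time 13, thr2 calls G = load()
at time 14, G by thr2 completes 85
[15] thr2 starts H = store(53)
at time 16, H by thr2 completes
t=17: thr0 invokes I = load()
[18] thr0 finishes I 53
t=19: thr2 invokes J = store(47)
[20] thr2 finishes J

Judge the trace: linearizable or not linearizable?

a witness: A, B, C, D, E, F, G, H, I, J
1. A store(19), leaving value 19
2. B store(34), leaving value 34
3. C load() → 34, leaving value 34
4. D load() → 34, leaving value 34
5. E store(85), leaving value 85
6. F load() → 85, leaving value 85
7. G load() → 85, leaving value 85
8. H store(53), leaving value 53
9. I load() → 53, leaving value 53
10. J store(47), leaving value 47

linearizable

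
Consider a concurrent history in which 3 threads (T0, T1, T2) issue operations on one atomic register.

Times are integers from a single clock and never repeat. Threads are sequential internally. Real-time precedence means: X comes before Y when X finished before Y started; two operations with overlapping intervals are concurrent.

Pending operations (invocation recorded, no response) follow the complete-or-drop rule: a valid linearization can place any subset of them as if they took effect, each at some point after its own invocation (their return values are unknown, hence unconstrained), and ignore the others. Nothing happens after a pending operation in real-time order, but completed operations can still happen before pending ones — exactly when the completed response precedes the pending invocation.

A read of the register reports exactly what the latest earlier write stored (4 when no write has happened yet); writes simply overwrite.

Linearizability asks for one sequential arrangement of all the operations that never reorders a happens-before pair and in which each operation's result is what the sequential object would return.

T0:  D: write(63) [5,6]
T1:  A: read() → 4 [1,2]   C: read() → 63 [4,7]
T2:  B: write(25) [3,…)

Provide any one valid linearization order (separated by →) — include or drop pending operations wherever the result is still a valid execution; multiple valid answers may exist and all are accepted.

A → B → D → C

1. A read() → 4, leaving value 4
2. B write(25) (pending, included), leaving value 25
3. D write(63), leaving value 63
4. C read() → 63, leaving value 63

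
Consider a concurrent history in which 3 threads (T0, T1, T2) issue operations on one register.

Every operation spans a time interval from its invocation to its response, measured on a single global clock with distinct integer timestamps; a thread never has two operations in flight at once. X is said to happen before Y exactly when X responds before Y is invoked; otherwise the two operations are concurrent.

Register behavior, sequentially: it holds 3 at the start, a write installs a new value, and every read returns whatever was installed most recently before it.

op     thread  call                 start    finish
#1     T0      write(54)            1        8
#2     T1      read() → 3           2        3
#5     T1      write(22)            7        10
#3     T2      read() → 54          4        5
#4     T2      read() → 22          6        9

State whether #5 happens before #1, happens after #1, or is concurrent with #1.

#5 spans [7,10], #1 spans [1,8]
the intervals overlap in both directions

concurrent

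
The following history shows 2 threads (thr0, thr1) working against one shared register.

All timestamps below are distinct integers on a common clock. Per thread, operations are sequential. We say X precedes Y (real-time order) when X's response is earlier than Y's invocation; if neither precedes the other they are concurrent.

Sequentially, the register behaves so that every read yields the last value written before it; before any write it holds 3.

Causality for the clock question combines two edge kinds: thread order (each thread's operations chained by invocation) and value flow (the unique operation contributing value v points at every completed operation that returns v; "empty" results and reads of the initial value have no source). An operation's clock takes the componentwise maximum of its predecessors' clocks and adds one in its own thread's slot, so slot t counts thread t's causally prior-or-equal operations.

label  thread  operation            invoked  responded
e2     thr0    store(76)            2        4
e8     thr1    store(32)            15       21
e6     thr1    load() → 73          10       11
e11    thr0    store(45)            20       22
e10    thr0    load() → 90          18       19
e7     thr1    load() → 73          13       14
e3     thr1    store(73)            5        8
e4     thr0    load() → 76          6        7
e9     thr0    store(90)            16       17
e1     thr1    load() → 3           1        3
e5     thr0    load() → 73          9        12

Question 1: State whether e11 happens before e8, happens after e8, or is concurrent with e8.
Answer: concurrent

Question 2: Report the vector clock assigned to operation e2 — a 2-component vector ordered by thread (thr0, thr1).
Answer: (1, 0)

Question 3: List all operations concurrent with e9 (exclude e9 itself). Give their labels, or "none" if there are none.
Answer: e8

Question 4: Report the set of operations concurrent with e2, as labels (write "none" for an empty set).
Answer: e1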